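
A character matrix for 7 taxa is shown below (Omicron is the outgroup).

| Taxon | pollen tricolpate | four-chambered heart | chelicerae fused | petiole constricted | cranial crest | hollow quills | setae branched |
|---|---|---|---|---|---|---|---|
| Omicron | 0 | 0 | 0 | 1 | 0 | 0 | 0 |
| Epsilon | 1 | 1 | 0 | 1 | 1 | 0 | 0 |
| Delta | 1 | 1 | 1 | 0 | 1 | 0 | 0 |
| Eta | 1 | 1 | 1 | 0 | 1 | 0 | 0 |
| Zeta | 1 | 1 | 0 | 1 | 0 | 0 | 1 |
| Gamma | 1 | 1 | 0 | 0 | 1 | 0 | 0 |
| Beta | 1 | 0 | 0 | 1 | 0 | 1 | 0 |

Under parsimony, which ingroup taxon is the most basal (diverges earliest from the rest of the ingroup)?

Character polarity is set by the outgroup: the derived state is whichever differs from the outgroup's state, so for petiole constricted the derived state is '0', and for the remaining characters it is '1'.
All ingroup taxa share the derived state '1' for pollen tricolpate; it defines the ingroup but does not resolve relationships within it.
four-chambered heart (derived state '1') is shared by Delta, Epsilon, Eta, Gamma, and Zeta — a synapomorphy uniting that clade.
chelicerae fused: derived state '1' in Delta and Eta only — synapomorphy for {Delta, Eta}.
Only Delta, Eta, and Gamma show the derived state '0' for petiole constricted, supporting them as a clade.
cranial crest (derived state '1') is shared by Delta, Epsilon, Eta, and Gamma — a synapomorphy uniting that clade.
hollow quills: derived state '1' in Beta only — an autapomorphy, so it tells us nothing about relationships among taxa.
setae branched: derived state '1' in Zeta only — an autapomorphy, so it tells us nothing about relationships among taxa.
Most parsimonious ingroup topology: (((Epsilon,((Delta,Eta),Gamma)),Zeta),Beta).
Beta is sister to the clade containing all other ingroup taxa, so it is the earliest-diverging (most basal) ingroup lineage.

Beta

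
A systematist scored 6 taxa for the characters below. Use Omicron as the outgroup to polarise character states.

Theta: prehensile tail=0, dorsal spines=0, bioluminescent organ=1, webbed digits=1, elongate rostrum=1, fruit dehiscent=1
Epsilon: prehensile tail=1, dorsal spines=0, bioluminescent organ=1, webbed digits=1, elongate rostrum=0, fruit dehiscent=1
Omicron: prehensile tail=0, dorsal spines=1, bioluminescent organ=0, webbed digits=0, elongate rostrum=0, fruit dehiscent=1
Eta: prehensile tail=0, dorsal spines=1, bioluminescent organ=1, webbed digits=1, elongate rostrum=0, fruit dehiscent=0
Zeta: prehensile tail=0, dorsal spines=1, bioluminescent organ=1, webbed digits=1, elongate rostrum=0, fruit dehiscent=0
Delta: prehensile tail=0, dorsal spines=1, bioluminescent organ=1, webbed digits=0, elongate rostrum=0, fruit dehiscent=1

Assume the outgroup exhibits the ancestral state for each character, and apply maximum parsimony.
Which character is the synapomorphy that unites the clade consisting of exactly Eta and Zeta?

Character polarity is set by the outgroup: the derived state is whichever differs from the outgroup's state, so for dorsal spines, fruit dehiscent the derived state is '0', and for the remaining characters it is '1'.
prehensile tail: derived state '1' in Epsilon only — an autapomorphy, so it tells us nothing about relationships among taxa.
dorsal spines: derived state '0' in Epsilon and Theta only — synapomorphy for {Epsilon, Theta}.
bioluminescent organ (derived state '1') is shared by all ingroup taxa — unites the whole ingroup.
webbed digits (derived state '1') is shared by Epsilon, Eta, Theta, and Zeta — a synapomorphy uniting that clade.
elongate rostrum: derived state '1' in Theta only — an autapomorphy, so it tells us nothing about relationships among taxa.
fruit dehiscent (derived state '0') is shared by Eta and Zeta — a synapomorphy uniting that clade.
Most parsimonious ingroup topology: (Delta,((Eta,Zeta),(Epsilon,Theta))).
The clade {Eta, Zeta} is supported by fruit dehiscent: its derived state '0' occurs in exactly those taxa and in no other taxon (including the outgroup).

fruit dehiscent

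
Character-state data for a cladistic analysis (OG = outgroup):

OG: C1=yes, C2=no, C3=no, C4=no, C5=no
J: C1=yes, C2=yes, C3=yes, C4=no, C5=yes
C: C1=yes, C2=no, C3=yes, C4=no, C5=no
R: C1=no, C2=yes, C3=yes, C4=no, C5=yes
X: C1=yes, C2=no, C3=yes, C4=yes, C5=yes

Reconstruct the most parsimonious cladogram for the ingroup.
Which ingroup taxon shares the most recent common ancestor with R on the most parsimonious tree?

J

Character polarity is set by the outgroup: the derived state is whichever differs from the outgroup's state, so for C1 the derived state is 'no', and for the remaining characters it is 'yes'.
C1: derived state 'no' in R only — an autapomorphy, so it tells us nothing about relationships among taxa.
C2: derived state 'yes' in J and R only — synapomorphy for {J, R}.
All ingroup taxa share the derived state 'yes' for C3; it defines the ingroup but does not resolve relationships within it.
C4: derived state 'yes' in X only — an autapomorphy, so it tells us nothing about relationships among taxa.
C5 (derived state 'yes') is shared by J, R, and X — a synapomorphy uniting that clade.
Most parsimonious ingroup topology: ((X,(J,R)),C).
R and J form a cherry on this tree, so they are sister taxa.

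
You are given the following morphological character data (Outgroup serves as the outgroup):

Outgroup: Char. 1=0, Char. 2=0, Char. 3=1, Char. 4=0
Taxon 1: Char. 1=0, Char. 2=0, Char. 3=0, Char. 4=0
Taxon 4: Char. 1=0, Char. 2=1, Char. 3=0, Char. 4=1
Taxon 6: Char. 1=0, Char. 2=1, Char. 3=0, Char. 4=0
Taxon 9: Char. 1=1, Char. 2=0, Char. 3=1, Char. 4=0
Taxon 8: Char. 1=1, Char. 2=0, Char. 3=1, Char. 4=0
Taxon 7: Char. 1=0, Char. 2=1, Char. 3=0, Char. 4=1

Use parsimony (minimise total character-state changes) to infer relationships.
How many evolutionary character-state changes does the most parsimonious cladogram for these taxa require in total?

Character polarity is set by the outgroup: the derived state is whichever differs from the outgroup's state, so for Char. 3 the derived state is '0', and for the remaining characters it is '1'.
Char. 1: derived state '1' in Taxon 8 and Taxon 9 only — synapomorphy for {Taxon 8, Taxon 9}.
Char. 2 (derived state '1') is shared by Taxon 4, Taxon 6, and Taxon 7 — a synapomorphy uniting that clade.
Only Taxon 1, Taxon 4, Taxon 6, and Taxon 7 show the derived state '0' for Char. 3, supporting them as a clade.
Char. 4 (derived state '1') is shared by Taxon 4 and Taxon 7 — a synapomorphy uniting that clade.
Most parsimonious ingroup topology: ((Taxon 1,((Taxon 4,Taxon 7),Taxon 6)),(Taxon 9,Taxon 8)).
Changes per character on this tree: Char. 1: 1; Char. 2: 1; Char. 3: 1; Char. 4: 1.
Total = 4.

4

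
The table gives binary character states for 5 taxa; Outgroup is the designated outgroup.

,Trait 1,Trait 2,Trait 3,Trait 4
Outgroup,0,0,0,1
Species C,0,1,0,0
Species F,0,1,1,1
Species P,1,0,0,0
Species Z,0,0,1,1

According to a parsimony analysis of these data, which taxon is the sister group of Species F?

Character polarity is set by the outgroup: the derived state is whichever differs from the outgroup's state, so for Trait 4 the derived state is '0', and for the remaining characters it is '1'.
Trait 1 (derived state '1') is unique to Species P (autapomorphy; uninformative for grouping).
Trait 2 groups Species C and Species F, which is incompatible with the clades supported by the remaining characters; treating it as convergent (homoplasy) costs fewer steps than any alternative tree.
Trait 3: derived state '1' in Species F and Species Z only — synapomorphy for {Species F, Species Z}.
Trait 4: derived state '0' in Species C and Species P only — synapomorphy for {Species C, Species P}.
Most parsimonious ingroup topology: ((Species C,Species P),(Species F,Species Z)).
Species F and Species Z form a cherry on this tree, so they are sister taxa.

Species Z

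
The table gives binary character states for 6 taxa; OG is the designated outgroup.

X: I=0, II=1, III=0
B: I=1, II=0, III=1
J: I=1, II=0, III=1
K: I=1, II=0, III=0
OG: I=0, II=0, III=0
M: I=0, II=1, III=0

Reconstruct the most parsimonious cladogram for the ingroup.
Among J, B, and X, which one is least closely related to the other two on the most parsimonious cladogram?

X

The outgroup has state '0' for every character, so '1' is the derived state throughout.
Only B, J, and K show the derived state '1' for I, supporting them as a clade.
II: derived state '1' in M and X only — synapomorphy for {M, X}.
Only B and J show the derived state '1' for III, supporting them as a clade.
Most parsimonious ingroup topology: (((B,J),K),(M,X)).
B and J share a more recent common ancestor with each other than either does with X, so X is the least closely related of the three.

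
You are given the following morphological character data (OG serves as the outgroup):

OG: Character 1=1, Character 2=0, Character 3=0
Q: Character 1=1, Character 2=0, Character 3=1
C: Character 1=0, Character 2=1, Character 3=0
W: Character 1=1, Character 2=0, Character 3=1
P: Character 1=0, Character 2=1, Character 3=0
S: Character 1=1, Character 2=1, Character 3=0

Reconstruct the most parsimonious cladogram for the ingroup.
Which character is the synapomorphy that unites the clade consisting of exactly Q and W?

Character 3

Character polarity is set by the outgroup: the derived state is whichever differs from the outgroup's state, so for Character 1 the derived state is '0', and for the remaining characters it is '1'.
Only C and P show the derived state '0' for Character 1, supporting them as a clade.
Character 2: derived state '1' in C, P, and S only — synapomorphy for {C, P, S}.
Only Q and W show the derived state '1' for Character 3, supporting them as a clade.
Most parsimonious ingroup topology: ((Q,W),((C,P),S)).
The clade {Q, W} is supported by Character 3: its derived state '1' occurs in exactly those taxa and in no other taxon (including the outgroup).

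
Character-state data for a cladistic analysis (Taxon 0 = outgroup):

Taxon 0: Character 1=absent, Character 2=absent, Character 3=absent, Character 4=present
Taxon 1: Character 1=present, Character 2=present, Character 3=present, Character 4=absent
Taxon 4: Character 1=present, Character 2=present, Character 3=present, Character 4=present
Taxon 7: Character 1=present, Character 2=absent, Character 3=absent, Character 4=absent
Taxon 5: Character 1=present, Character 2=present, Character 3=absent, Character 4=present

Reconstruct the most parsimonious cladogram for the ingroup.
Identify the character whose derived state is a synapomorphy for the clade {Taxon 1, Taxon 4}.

Character polarity is set by the outgroup: the derived state is whichever differs from the outgroup's state, so for Character 4 the derived state is 'absent', and for the remaining characters it is 'present'.
All ingroup taxa share the derived state 'present' for Character 1; it defines the ingroup but does not resolve relationships within it.
Character 2: derived state 'present' in Taxon 1, Taxon 4, and Taxon 5 only — synapomorphy for {Taxon 1, Taxon 4, Taxon 5}.
Only Taxon 1 and Taxon 4 show the derived state 'present' for Character 3, supporting them as a clade.
Character 4 (state 'absent') occurs in Taxon 1 and Taxon 7 but conflicts with the nesting implied by the other characters — most parsimoniously interpreted as homoplasy.
Most parsimonious ingroup topology: (((Taxon 1,Taxon 4),Taxon 5),Taxon 7).
The clade {Taxon 1, Taxon 4} is supported by Character 3: its derived state 'present' occurs in exactly those taxa and in no other taxon (including the outgroup).

Character 3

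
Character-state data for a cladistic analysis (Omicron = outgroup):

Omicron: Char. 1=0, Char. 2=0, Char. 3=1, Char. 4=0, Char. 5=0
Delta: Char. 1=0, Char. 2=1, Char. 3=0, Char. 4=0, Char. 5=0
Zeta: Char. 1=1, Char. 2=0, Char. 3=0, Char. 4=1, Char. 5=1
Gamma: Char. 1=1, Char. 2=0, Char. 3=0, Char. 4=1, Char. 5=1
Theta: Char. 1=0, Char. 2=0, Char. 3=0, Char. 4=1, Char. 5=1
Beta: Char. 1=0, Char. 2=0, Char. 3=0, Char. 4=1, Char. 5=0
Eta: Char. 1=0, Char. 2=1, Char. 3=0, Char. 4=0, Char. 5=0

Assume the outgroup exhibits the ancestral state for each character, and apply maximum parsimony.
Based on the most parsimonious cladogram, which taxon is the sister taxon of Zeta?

Character polarity is set by the outgroup: the derived state is whichever differs from the outgroup's state, so for Char. 3 the derived state is '0', and for the remaining characters it is '1'.
Only Gamma and Zeta show the derived state '1' for Char. 1, supporting them as a clade.
Char. 2 (derived state '1') is shared by Delta and Eta — a synapomorphy uniting that clade.
All ingroup taxa share the derived state '0' for Char. 3; it defines the ingroup but does not resolve relationships within it.
Char. 4 (derived state '1') is shared by Beta, Gamma, Theta, and Zeta — a synapomorphy uniting that clade.
Only Gamma, Theta, and Zeta show the derived state '1' for Char. 5, supporting them as a clade.
Most parsimonious ingroup topology: ((Delta,Eta),(((Zeta,Gamma),Theta),Beta)).
Zeta and Gamma form a cherry on this tree, so they are sister taxa.

Gamma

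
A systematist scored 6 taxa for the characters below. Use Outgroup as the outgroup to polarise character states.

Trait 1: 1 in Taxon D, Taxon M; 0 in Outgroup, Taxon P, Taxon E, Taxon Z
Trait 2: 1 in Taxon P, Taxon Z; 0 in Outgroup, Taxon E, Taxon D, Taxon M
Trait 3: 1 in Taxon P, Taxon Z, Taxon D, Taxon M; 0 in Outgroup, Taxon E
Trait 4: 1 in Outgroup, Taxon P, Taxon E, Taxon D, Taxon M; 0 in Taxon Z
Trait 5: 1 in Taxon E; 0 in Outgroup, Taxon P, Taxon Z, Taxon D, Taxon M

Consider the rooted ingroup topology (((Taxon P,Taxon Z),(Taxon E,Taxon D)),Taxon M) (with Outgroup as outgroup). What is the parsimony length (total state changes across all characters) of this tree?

7

Map each character onto (((Taxon P,Taxon Z),(Taxon E,Taxon D)),Taxon M) (rooted by Outgroup) and count the minimum state changes it requires (Fitch parsimony):
Trait 1: 2; Trait 2: 1; Trait 3: 2; Trait 4: 1; Trait 5: 1.
Total tree length = 7.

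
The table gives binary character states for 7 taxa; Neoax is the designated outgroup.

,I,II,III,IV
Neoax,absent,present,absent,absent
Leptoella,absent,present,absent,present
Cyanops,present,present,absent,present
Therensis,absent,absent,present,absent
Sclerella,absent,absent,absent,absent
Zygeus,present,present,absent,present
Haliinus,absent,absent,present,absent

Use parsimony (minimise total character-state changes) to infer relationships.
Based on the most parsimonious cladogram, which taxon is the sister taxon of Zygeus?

Character polarity is set by the outgroup: the derived state is whichever differs from the outgroup's state, so for II the derived state is 'absent', and for the remaining characters it is 'present'.
I: derived state 'present' in Cyanops and Zygeus only — synapomorphy for {Cyanops, Zygeus}.
Only Haliinus, Sclerella, and Therensis show the derived state 'absent' for II, supporting them as a clade.
III: derived state 'present' in Haliinus and Therensis only — synapomorphy for {Haliinus, Therensis}.
Only Cyanops, Leptoella, and Zygeus show the derived state 'present' for IV, supporting them as a clade.
Most parsimonious ingroup topology: ((Leptoella,(Cyanops,Zygeus)),((Therensis,Haliinus),Sclerella)).
Zygeus and Cyanops form a cherry on this tree, so they are sister taxa.

Cyanops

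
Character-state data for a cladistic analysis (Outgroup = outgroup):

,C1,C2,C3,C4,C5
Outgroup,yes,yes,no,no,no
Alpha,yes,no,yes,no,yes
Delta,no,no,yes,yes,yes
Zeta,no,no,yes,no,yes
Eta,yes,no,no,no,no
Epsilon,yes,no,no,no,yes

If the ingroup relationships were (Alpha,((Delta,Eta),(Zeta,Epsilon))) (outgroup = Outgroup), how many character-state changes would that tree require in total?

9

Map each character onto (Alpha,((Delta,Eta),(Zeta,Epsilon))) (rooted by Outgroup) and count the minimum state changes it requires (Fitch parsimony):
C1: 2; C2: 1; C3: 3; C4: 1; C5: 2.
Total tree length = 9.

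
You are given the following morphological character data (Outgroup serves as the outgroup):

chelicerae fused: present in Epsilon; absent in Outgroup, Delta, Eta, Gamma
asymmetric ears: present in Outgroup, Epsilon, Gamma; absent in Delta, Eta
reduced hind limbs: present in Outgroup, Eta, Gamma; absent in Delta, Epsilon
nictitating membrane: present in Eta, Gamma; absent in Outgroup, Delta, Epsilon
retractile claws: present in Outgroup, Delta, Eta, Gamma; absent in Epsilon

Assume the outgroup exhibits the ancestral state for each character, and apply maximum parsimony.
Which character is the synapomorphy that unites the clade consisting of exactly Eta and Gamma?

nictitating membrane

Character polarity is set by the outgroup: the derived state is whichever differs from the outgroup's state, so for asymmetric ears, reduced hind limbs, retractile claws the derived state is 'absent', and for the remaining characters it is 'present'.
chelicerae fused: derived state 'present' in Epsilon only — an autapomorphy, so it tells us nothing about relationships among taxa.
asymmetric ears (state 'absent') occurs in Delta and Eta but conflicts with the nesting implied by the other characters — most parsimoniously interpreted as homoplasy.
Only Delta and Epsilon show the derived state 'absent' for reduced hind limbs, supporting them as a clade.
Only Eta and Gamma show the derived state 'present' for nictitating membrane, supporting them as a clade.
retractile claws: derived state 'absent' in Epsilon only — an autapomorphy, so it tells us nothing about relationships among taxa.
Most parsimonious ingroup topology: ((Delta,Epsilon),(Eta,Gamma)).
The clade {Eta, Gamma} is supported by nictitating membrane: its derived state 'present' occurs in exactly those taxa and in no other taxon (including the outgroup).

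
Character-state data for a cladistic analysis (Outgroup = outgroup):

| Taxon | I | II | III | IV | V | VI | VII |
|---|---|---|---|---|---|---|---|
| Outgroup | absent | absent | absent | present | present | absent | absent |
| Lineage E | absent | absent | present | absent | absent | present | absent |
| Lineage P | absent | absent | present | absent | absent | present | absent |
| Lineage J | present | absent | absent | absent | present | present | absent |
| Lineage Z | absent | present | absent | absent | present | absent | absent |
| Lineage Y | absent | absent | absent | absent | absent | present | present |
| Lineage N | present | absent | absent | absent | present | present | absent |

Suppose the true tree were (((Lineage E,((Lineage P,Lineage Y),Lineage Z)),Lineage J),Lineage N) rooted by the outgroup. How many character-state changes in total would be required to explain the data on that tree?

11

Map each character onto (((Lineage E,((Lineage P,Lineage Y),Lineage Z)),Lineage J),Lineage N) (rooted by Outgroup) and count the minimum state changes it requires (Fitch parsimony):
I: 2; II: 1; III: 2; IV: 1; V: 2; VI: 2; VII: 1.
Total tree length = 11.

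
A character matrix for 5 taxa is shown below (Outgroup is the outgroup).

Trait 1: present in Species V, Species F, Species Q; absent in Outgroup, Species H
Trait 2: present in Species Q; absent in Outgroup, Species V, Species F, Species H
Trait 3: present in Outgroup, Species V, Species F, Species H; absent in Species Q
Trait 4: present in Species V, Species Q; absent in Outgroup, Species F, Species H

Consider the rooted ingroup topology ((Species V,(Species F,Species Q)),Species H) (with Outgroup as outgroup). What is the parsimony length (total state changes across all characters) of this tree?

5

Map each character onto ((Species V,(Species F,Species Q)),Species H) (rooted by Outgroup) and count the minimum state changes it requires (Fitch parsimony):
Trait 1: 1; Trait 2: 1; Trait 3: 1; Trait 4: 2.
Total tree length = 5.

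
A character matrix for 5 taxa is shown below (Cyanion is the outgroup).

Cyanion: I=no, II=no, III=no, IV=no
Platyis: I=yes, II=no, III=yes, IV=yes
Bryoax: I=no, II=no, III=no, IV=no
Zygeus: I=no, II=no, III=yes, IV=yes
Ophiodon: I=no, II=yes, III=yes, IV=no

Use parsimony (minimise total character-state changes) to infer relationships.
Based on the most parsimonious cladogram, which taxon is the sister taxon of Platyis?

Zygeus

The outgroup has state 'no' for every character, so 'yes' is the derived state throughout.
I: derived state 'yes' in Platyis only — an autapomorphy, so it tells us nothing about relationships among taxa.
II: derived state 'yes' in Ophiodon only — an autapomorphy, so it tells us nothing about relationships among taxa.
III (derived state 'yes') is shared by Ophiodon, Platyis, and Zygeus — a synapomorphy uniting that clade.
IV (derived state 'yes') is shared by Platyis and Zygeus — a synapomorphy uniting that clade.
Most parsimonious ingroup topology: (((Platyis,Zygeus),Ophiodon),Bryoax).
Platyis and Zygeus form a cherry on this tree, so they are sister taxa.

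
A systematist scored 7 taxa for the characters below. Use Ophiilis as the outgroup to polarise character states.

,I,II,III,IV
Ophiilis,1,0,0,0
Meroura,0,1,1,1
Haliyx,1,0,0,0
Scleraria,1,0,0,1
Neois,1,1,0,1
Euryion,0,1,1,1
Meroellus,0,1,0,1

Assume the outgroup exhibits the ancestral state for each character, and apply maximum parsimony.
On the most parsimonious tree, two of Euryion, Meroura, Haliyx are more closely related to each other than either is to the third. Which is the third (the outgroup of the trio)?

Haliyx

Character polarity is set by the outgroup: the derived state is whichever differs from the outgroup's state, so for I the derived state is '0', and for the remaining characters it is '1'.
I: derived state '0' in Euryion, Meroellus, and Meroura only — synapomorphy for {Euryion, Meroellus, Meroura}.
Only Euryion, Meroellus, Meroura, and Neois show the derived state '1' for II, supporting them as a clade.
Only Euryion and Meroura show the derived state '1' for III, supporting them as a clade.
IV: derived state '1' in Euryion, Meroellus, Meroura, Neois, and Scleraria only — synapomorphy for {Euryion, Meroellus, Meroura, Neois, Scleraria}.
Most parsimonious ingroup topology: (((((Meroura,Euryion),Meroellus),Neois),Scleraria),Haliyx).
Meroura and Euryion share a more recent common ancestor with each other than either does with Haliyx, so Haliyx is the least closely related of the three.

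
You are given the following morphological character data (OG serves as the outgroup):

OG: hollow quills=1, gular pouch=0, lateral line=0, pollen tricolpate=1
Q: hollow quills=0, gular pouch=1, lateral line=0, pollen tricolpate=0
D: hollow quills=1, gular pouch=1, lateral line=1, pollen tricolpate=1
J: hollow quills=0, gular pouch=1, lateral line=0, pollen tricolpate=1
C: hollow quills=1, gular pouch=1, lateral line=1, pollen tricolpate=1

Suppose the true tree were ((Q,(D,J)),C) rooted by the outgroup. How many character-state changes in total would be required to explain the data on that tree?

6

Map each character onto ((Q,(D,J)),C) (rooted by OG) and count the minimum state changes it requires (Fitch parsimony):
hollow quills: 2; gular pouch: 1; lateral line: 2; pollen tricolpate: 1.
Total tree length = 6.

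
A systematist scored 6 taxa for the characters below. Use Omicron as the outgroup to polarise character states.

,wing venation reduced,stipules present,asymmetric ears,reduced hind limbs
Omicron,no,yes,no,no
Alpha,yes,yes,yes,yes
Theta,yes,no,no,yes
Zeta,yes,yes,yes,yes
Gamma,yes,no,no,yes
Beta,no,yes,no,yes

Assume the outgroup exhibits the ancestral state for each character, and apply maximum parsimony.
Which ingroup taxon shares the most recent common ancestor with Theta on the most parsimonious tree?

Gamma

Character polarity is set by the outgroup: the derived state is whichever differs from the outgroup's state, so for stipules present the derived state is 'no', and for the remaining characters it is 'yes'.
Only Alpha, Gamma, Theta, and Zeta show the derived state 'yes' for wing venation reduced, supporting them as a clade.
Only Gamma and Theta show the derived state 'no' for stipules present, supporting them as a clade.
Only Alpha and Zeta show the derived state 'yes' for asymmetric ears, supporting them as a clade.
reduced hind limbs (derived state 'yes') is shared by all ingroup taxa — unites the whole ingroup.
Most parsimonious ingroup topology: (((Alpha,Zeta),(Theta,Gamma)),Beta).
Theta and Gamma form a cherry on this tree, so they are sister taxa.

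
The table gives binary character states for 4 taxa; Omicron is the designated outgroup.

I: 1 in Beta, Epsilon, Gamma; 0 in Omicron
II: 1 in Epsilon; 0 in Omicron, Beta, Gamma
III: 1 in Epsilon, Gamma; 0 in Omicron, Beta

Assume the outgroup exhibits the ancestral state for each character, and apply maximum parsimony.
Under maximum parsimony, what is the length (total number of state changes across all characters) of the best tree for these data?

The outgroup has state '0' for every character, so '1' is the derived state throughout.
I (derived state '1') is shared by all ingroup taxa — unites the whole ingroup.
II (derived state '1') is unique to Epsilon (autapomorphy; uninformative for grouping).
III: derived state '1' in Epsilon and Gamma only — synapomorphy for {Epsilon, Gamma}.
Most parsimonious ingroup topology: (Beta,(Epsilon,Gamma)).
Changes per character on this tree: I: 1; II: 1; III: 1.
Total = 3.

3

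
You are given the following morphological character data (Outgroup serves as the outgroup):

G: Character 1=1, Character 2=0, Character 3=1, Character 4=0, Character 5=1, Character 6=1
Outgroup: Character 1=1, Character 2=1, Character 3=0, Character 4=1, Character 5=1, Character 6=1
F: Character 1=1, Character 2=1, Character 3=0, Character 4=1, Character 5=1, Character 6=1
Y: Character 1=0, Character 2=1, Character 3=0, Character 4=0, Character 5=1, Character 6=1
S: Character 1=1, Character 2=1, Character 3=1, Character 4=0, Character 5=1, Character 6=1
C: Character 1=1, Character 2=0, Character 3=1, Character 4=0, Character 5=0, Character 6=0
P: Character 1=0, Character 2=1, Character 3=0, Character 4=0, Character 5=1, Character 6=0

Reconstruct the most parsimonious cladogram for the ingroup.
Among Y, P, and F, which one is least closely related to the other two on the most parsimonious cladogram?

F

Character polarity is set by the outgroup: the derived state is whichever differs from the outgroup's state, so for Character 1, Character 2, Character 4, Character 5, Character 6 the derived state is '0', and for the remaining characters it is '1'.
Only P and Y show the derived state '0' for Character 1, supporting them as a clade.
Character 2 (derived state '0') is shared by C and G — a synapomorphy uniting that clade.
Character 3 (derived state '1') is shared by C, G, and S — a synapomorphy uniting that clade.
Character 4 (derived state '0') is shared by C, G, P, S, and Y — a synapomorphy uniting that clade.
Character 5 (derived state '0') is unique to C (autapomorphy; uninformative for grouping).
Character 6 (state '0') occurs in C and P but conflicts with the nesting implied by the other characters — most parsimoniously interpreted as homoplasy.
Most parsimonious ingroup topology: ((((C,G),S),(Y,P)),F).
P and Y share a more recent common ancestor with each other than either does with F, so F is the least closely related of the three.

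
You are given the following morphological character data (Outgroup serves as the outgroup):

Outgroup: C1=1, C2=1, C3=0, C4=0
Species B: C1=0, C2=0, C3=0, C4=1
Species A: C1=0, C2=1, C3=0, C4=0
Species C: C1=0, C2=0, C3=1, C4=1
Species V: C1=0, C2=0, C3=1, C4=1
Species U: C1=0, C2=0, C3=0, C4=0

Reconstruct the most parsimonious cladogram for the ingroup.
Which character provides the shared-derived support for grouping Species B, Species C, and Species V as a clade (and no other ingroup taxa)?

C4

Character polarity is set by the outgroup: the derived state is whichever differs from the outgroup's state, so for C1, C2 the derived state is '0', and for the remaining characters it is '1'.
C1 (derived state '0') is shared by all ingroup taxa — unites the whole ingroup.
Only Species B, Species C, Species U, and Species V show the derived state '0' for C2, supporting them as a clade.
Only Species C and Species V show the derived state '1' for C3, supporting them as a clade.
C4: derived state '1' in Species B, Species C, and Species V only — synapomorphy for {Species B, Species C, Species V}.
Most parsimonious ingroup topology: (((Species B,(Species C,Species V)),Species U),Species A).
The clade {Species B, Species C, Species V} is supported by C4: its derived state '1' occurs in exactly those taxa and in no other taxon (including the outgroup).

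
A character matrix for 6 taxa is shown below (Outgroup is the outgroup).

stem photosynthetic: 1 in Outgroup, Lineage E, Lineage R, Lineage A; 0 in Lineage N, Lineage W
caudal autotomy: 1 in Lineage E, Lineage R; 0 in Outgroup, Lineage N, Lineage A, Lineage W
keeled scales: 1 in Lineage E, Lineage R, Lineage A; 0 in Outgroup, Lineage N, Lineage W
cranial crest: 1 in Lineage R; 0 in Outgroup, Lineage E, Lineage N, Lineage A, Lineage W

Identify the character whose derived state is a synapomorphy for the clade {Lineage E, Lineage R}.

caudal autotomy

Character polarity is set by the outgroup: the derived state is whichever differs from the outgroup's state, so for stem photosynthetic the derived state is '0', and for the remaining characters it is '1'.
stem photosynthetic (derived state '0') is shared by Lineage N and Lineage W — a synapomorphy uniting that clade.
caudal autotomy: derived state '1' in Lineage E and Lineage R only — synapomorphy for {Lineage E, Lineage R}.
keeled scales (derived state '1') is shared by Lineage A, Lineage E, and Lineage R — a synapomorphy uniting that clade.
cranial crest (derived state '1') is unique to Lineage R (autapomorphy; uninformative for grouping).
Most parsimonious ingroup topology: (((Lineage E,Lineage R),Lineage A),(Lineage N,Lineage W)).
The clade {Lineage E, Lineage R} is supported by caudal autotomy: its derived state '1' occurs in exactly those taxa and in no other taxon (including the outgroup).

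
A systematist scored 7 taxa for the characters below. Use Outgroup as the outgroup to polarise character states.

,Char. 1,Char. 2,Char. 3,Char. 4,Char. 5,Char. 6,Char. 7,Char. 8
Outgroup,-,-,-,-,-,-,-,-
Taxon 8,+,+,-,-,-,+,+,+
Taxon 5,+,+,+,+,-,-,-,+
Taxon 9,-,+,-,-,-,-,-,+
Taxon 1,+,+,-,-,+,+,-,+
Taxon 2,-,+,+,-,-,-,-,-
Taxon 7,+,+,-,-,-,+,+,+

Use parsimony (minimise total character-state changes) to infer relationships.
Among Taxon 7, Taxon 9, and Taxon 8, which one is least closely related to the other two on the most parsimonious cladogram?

The outgroup has state '-' for every character, so '+' is the derived state throughout.
Char. 1: derived state '+' in Taxon 1, Taxon 5, Taxon 7, and Taxon 8 only — synapomorphy for {Taxon 1, Taxon 5, Taxon 7, Taxon 8}.
Char. 2 (derived state '+') is shared by all ingroup taxa — unites the whole ingroup.
Char. 3 groups Taxon 2 and Taxon 5, which is incompatible with the clades supported by the remaining characters; treating it as convergent (homoplasy) costs fewer steps than any alternative tree.
Char. 4 (derived state '+') is unique to Taxon 5 (autapomorphy; uninformative for grouping).
Char. 5 (derived state '+') is unique to Taxon 1 (autapomorphy; uninformative for grouping).
Char. 6: derived state '+' in Taxon 1, Taxon 7, and Taxon 8 only — synapomorphy for {Taxon 1, Taxon 7, Taxon 8}.
Char. 7: derived state '+' in Taxon 7 and Taxon 8 only — synapomorphy for {Taxon 7, Taxon 8}.
Char. 8: derived state '+' in Taxon 1, Taxon 5, Taxon 7, Taxon 8, and Taxon 9 only — synapomorphy for {Taxon 1, Taxon 5, Taxon 7, Taxon 8, Taxon 9}.
Most parsimonious ingroup topology: (((((Taxon 8,Taxon 7),Taxon 1),Taxon 5),Taxon 9),Taxon 2).
Taxon 8 and Taxon 7 share a more recent common ancestor with each other than either does with Taxon 9, so Taxon 9 is the least closely related of the three.

Taxon 9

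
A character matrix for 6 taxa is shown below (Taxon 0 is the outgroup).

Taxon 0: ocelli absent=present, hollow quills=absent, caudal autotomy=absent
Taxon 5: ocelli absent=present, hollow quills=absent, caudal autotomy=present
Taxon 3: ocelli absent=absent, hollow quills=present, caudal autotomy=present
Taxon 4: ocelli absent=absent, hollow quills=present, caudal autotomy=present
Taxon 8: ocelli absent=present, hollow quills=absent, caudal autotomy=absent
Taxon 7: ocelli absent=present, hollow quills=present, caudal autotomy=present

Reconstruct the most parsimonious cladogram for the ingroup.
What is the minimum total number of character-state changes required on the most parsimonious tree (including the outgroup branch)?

Character polarity is set by the outgroup: the derived state is whichever differs from the outgroup's state, so for ocelli absent the derived state is 'absent', and for the remaining characters it is 'present'.
Only Taxon 3 and Taxon 4 show the derived state 'absent' for ocelli absent, supporting them as a clade.
hollow quills (derived state 'present') is shared by Taxon 3, Taxon 4, and Taxon 7 — a synapomorphy uniting that clade.
Only Taxon 3, Taxon 4, Taxon 5, and Taxon 7 show the derived state 'present' for caudal autotomy, supporting them as a clade.
Most parsimonious ingroup topology: ((Taxon 5,((Taxon 3,Taxon 4),Taxon 7)),Taxon 8).
Changes per character on this tree: ocelli absent: 1; hollow quills: 1; caudal autotomy: 1.
Total = 3.

3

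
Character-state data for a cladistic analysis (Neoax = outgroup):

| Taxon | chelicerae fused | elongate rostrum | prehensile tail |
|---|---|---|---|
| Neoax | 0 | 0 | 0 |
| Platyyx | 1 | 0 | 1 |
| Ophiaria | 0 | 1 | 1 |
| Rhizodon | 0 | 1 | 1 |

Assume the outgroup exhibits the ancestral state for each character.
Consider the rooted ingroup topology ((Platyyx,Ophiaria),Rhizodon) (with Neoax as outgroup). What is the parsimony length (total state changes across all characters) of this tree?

4

Map each character onto ((Platyyx,Ophiaria),Rhizodon) (rooted by Neoax) and count the minimum state changes it requires (Fitch parsimony):
chelicerae fused: 1; elongate rostrum: 2; prehensile tail: 1.
Total tree length = 4.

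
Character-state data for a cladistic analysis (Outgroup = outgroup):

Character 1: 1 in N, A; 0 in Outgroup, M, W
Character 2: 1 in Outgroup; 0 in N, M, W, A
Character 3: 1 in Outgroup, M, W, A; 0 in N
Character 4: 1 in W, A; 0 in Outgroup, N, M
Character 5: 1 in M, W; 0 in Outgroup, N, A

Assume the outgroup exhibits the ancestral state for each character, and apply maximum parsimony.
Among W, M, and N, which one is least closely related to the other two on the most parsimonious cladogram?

Character polarity is set by the outgroup: the derived state is whichever differs from the outgroup's state, so for Character 2, Character 3 the derived state is '0', and for the remaining characters it is '1'.
Only A and N show the derived state '1' for Character 1, supporting them as a clade.
Character 2 (derived state '0') is shared by all ingroup taxa — unites the whole ingroup.
Character 3 (derived state '0') is unique to N (autapomorphy; uninformative for grouping).
Character 4 (state '1') occurs in A and W but conflicts with the nesting implied by the other characters — most parsimoniously interpreted as homoplasy.
Only M and W show the derived state '1' for Character 5, supporting them as a clade.
Most parsimonious ingroup topology: ((N,A),(M,W)).
W and M share a more recent common ancestor with each other than either does with N, so N is the least closely related of the three.

N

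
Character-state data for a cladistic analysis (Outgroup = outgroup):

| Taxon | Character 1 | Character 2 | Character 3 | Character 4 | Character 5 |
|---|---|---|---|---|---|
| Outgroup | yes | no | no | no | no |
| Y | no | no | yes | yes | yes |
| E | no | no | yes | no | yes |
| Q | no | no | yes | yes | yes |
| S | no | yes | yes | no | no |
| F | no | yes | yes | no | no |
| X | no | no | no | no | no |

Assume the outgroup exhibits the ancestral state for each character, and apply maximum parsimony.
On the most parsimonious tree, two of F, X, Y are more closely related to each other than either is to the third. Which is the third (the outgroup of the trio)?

X

Character polarity is set by the outgroup: the derived state is whichever differs from the outgroup's state, so for Character 1 the derived state is 'no', and for the remaining characters it is 'yes'.
All ingroup taxa share the derived state 'no' for Character 1; it defines the ingroup but does not resolve relationships within it.
Only F and S show the derived state 'yes' for Character 2, supporting them as a clade.
Only E, F, Q, S, and Y show the derived state 'yes' for Character 3, supporting them as a clade.
Character 4 (derived state 'yes') is shared by Q and Y — a synapomorphy uniting that clade.
Character 5: derived state 'yes' in E, Q, and Y only — synapomorphy for {E, Q, Y}.
Most parsimonious ingroup topology: ((((Y,Q),E),(S,F)),X).
F and Y share a more recent common ancestor with each other than either does with X, so X is the least closely related of the three.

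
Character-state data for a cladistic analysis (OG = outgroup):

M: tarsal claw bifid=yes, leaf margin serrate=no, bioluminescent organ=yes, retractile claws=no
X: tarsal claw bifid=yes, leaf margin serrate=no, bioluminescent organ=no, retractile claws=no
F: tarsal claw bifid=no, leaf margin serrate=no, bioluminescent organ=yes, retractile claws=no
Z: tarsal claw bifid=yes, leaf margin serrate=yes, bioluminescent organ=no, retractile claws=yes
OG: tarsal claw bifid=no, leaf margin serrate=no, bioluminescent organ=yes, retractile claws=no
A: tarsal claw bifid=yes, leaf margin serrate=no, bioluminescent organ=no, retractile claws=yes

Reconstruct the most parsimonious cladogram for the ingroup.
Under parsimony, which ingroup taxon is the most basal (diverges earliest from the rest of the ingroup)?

F

Character polarity is set by the outgroup: the derived state is whichever differs from the outgroup's state, so for bioluminescent organ the derived state is 'no', and for the remaining characters it is 'yes'.
Only A, M, X, and Z show the derived state 'yes' for tarsal claw bifid, supporting them as a clade.
leaf margin serrate: derived state 'yes' in Z only — an autapomorphy, so it tells us nothing about relationships among taxa.
Only A, X, and Z show the derived state 'no' for bioluminescent organ, supporting them as a clade.
Only A and Z show the derived state 'yes' for retractile claws, supporting them as a clade.
Most parsimonious ingroup topology: ((M,((Z,A),X)),F).
F is sister to the clade containing all other ingroup taxa, so it is the earliest-diverging (most basal) ingroup lineage.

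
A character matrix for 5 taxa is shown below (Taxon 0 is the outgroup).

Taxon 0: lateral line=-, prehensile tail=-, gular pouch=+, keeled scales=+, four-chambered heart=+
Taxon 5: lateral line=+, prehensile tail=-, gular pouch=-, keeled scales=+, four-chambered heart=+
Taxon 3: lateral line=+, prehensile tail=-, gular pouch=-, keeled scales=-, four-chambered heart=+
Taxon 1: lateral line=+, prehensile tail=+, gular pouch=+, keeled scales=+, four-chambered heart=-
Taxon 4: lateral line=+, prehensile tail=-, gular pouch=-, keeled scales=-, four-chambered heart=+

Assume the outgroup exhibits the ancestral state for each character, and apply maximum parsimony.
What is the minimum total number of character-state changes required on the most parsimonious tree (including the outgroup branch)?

Character polarity is set by the outgroup: the derived state is whichever differs from the outgroup's state, so for gular pouch, keeled scales, four-chambered heart the derived state is '-', and for the remaining characters it is '+'.
All ingroup taxa share the derived state '+' for lateral line; it defines the ingroup but does not resolve relationships within it.
prehensile tail: derived state '+' in Taxon 1 only — an autapomorphy, so it tells us nothing about relationships among taxa.
Only Taxon 3, Taxon 4, and Taxon 5 show the derived state '-' for gular pouch, supporting them as a clade.
keeled scales (derived state '-') is shared by Taxon 3 and Taxon 4 — a synapomorphy uniting that clade.
four-chambered heart (derived state '-') is unique to Taxon 1 (autapomorphy; uninformative for grouping).
Most parsimonious ingroup topology: ((Taxon 5,(Taxon 3,Taxon 4)),Taxon 1).
Changes per character on this tree: lateral line: 1; prehensile tail: 1; gular pouch: 1; keeled scales: 1; four-chambered heart: 1.
Total = 5.

5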